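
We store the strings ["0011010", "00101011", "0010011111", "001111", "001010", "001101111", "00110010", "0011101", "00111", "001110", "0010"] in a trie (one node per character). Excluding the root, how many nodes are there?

28

Trie structure (* marks end of a word):
(root)
└─ 0
   └─ 0
      └─ 1
         ├─ 0 *
         │  ├─ 0
         │  │  └─ 1
         │  │     └─ 1
         │  │        └─ 1
         │  │           └─ 1
         │  │              └─ 1 *
         │  └─ 1
         │     └─ 0 *
         │        └─ 1
         │           └─ 1 *
         └─ 1
            ├─ 0
            │  ├─ 0
            │  │  └─ 1
            │  │     └─ 0 *
            │  └─ 1
            │     ├─ 0 *
            │     └─ 1
            │        └─ 1
            │           └─ 1 *
            └─ 1 *
               ├─ 0 *
               │  └─ 1 *
               └─ 1 *
Counting every labelled node above: 28.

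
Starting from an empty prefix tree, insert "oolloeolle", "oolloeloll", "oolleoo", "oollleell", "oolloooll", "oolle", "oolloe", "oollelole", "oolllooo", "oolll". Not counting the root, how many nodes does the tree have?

33

Trie structure (* marks end of a word):
(root)
└─ o
   └─ o
      └─ l
         └─ l
            ├─ e *
            │  ├─ l
            │  │  └─ o
            │  │     └─ l
            │  │        └─ e *
            │  └─ o
            │     └─ o *
            ├─ l *
            │  ├─ e
            │  │  └─ e
            │  │     └─ l
            │  │        └─ l *
            │  └─ o
            │     └─ o
            │        └─ o *
            └─ o
               ├─ e *
               │  ├─ l
               │  │  └─ o
               │  │     └─ l
               │  │        └─ l *
               │  └─ o
               │     └─ l
               │        └─ l
               │           └─ e *
               └─ o
                  └─ o
                     └─ l
                        └─ l *
Counting every labelled node above: 33.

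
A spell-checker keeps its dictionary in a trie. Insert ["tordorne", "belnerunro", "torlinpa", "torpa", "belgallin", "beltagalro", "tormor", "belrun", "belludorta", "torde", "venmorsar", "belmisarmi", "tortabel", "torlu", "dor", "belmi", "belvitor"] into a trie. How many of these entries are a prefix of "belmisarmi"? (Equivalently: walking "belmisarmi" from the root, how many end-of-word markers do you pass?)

Check each prefix of "belmisarmi" against the stored set — each match is an end-marker on the path.
Prefixes of the query that are stored words: "belmi", "belmisarmi"
Count: 2

2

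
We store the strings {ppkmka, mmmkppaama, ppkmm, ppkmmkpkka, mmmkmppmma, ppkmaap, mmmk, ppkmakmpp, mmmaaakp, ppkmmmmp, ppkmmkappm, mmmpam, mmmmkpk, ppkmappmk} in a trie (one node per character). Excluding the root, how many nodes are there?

58

Trace insertions, counting only characters that open a new branch:
  "ppkmka" → 6 new (p, p, k, m, k, a)
  "mmmkppaama" → 10 new (m, m, m, k, p, p, a, a, m, a)
  "ppkmm" → prefix "ppkm" already present; 1 new (m)
  "ppkmmkpkka" → prefix "ppkmm" already present; 5 new (k, p, k, k, a)
  "mmmkmppmma" → prefix "mmmk" already present; 6 new (m, p, p, m, m, a)
  "ppkmaap" → prefix "ppkm" already present; 3 new (a, a, p)
  "mmmk" → prefix "mmmk" already present; 0 new (none)
  "ppkmakmpp" → prefix "ppkma" already present; 4 new (k, m, p, p)
  "mmmaaakp" → prefix "mmm" already present; 5 new (a, a, a, k, p)
  "ppkmmmmp" → prefix "ppkmm" already present; 3 new (m, m, p)
  "ppkmmkappm" → prefix "ppkmmk" already present; 4 new (a, p, p, m)
  "mmmpam" → prefix "mmm" already present; 3 new (p, a, m)
  "mmmmkpk" → prefix "mmm" already present; 4 new (m, k, p, k)
  "ppkmappmk" → prefix "ppkma" already present; 4 new (p, p, m, k)
Total nodes = 6 + 10 + 1 + 5 + 6 + 3 + 0 + 4 + 5 + 3 + 4 + 3 + 4 + 4 = 58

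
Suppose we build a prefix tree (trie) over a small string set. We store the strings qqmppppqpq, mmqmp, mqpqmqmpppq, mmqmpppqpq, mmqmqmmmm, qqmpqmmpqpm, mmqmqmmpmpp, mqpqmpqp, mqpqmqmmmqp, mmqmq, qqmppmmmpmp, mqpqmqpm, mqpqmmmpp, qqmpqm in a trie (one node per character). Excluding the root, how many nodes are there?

65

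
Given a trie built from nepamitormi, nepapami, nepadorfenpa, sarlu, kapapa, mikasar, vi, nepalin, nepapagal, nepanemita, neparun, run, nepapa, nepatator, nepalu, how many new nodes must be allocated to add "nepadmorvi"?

"nepad" is already a path in the trie; the remaining "morvi" must be added.
So 10 − 5 = 5 new nodes.

5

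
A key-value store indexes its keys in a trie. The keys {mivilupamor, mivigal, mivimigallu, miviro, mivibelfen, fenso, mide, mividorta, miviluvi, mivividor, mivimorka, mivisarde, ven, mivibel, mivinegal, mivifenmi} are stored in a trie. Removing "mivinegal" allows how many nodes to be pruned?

5

Walk "mivinegal" from the leaf back toward the root, removing each node that no remaining word uses.
The suffix "negal" (5 nodes) is used only by "mivinegal"; the node for "mivi" still has the child "l", so pruning stops there.
Nodes removed: 5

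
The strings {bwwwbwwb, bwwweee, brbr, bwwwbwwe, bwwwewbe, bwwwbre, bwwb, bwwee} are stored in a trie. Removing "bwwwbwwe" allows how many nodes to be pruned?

After clearing the end-marker at "bwwwbwwe", prune upward until reaching a node still needed by another word.
The suffix "e" (1 node) is used only by "bwwwbwwe"; the node for "bwwwbww" still has the child "b", so pruning stops there.
Nodes removed: 1

1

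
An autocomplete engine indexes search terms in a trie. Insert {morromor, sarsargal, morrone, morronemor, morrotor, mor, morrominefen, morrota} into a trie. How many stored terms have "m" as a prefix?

Walk to "m"; the words in its subtree are exactly those with that prefix.
Words under "m": mor, morrominefen, morromor, morrone, morronemor, morrota, morrotor
Count: 7

7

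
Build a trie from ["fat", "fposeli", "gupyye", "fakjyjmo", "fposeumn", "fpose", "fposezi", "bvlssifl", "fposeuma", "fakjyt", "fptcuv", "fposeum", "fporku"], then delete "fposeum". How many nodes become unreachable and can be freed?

A node on "fposeum"'s path can go only if nothing else ends at it or branches off below it.
Every node on "fposeum" is still needed (e.g. by "fposeumn"), so nothing is freed.
Nodes removed: 0

0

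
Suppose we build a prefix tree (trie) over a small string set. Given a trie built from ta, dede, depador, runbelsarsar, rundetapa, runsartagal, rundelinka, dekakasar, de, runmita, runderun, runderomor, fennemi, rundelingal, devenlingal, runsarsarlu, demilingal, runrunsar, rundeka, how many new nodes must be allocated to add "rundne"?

"rund" is already a path in the trie; the remaining "ne" must be added.
Each of the 2 remaining characters creates one node.

2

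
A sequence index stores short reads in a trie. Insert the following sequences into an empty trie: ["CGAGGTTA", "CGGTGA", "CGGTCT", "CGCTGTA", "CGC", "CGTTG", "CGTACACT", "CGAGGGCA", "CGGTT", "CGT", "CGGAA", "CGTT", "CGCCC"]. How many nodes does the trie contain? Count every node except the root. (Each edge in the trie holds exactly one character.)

35

For each word, the new-node count is its length minus the longest prefix already in the trie:
  "CGAGGTTA" → 8 new (C, G, A, G, G, T, T, A)
  "CGGTGA" → prefix "CG" already present; 4 new (G, T, G, A)
  "CGGTCT" → prefix "CGGT" already present; 2 new (C, T)
  "CGCTGTA" → prefix "CG" already present; 5 new (C, T, G, T, A)
  "CGC" → prefix "CGC" already present; 0 new (none)
  "CGTTG" → prefix "CG" already present; 3 new (T, T, G)
  "CGTACACT" → prefix "CGT" already present; 5 new (A, C, A, C, T)
  "CGAGGGCA" → prefix "CGAGG" already present; 3 new (G, C, A)
  "CGGTT" → prefix "CGGT" already present; 1 new (T)
  "CGT" → prefix "CGT" already present; 0 new (none)
  "CGGAA" → prefix "CGG" already present; 2 new (A, A)
  "CGTT" → prefix "CGTT" already present; 0 new (none)
  "CGCCC" → prefix "CGC" already present; 2 new (C, C)
Total nodes = 8 + 4 + 2 + 5 + 0 + 3 + 5 + 3 + 1 + 0 + 2 + 0 + 2 = 35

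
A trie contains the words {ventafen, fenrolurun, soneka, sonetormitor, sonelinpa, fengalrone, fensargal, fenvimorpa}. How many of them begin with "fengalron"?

Filter for entries beginning with "fengalron":
Matches: "fengalrone"
Count: 1

1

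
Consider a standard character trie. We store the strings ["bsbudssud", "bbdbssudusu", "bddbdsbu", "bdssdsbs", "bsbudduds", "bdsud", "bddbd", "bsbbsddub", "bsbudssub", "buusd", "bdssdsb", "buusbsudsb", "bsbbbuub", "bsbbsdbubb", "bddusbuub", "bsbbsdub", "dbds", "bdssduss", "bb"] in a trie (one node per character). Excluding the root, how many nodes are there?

Insert word by word; a character creates a node only if that edge doesn't already exist:
  "bsbudssud" → 9 new (b, s, b, u, d, s, s, u, d)
  "bbdbssudusu" → prefix "b" already present; 10 new (b, d, b, s, s, u, d, u, s, u)
  "bddbdsbu" → prefix "b" already present; 7 new (d, d, b, d, s, b, u)
  "bdssdsbs" → prefix "bd" already present; 6 new (s, s, d, s, b, s)
  "bsbudduds" → prefix "bsbud" already present; 4 new (d, u, d, s)
  "bdsud" → prefix "bds" already present; 2 new (u, d)
  "bddbd" → prefix "bddbd" already present; 0 new (none)
  "bsbbsddub" → prefix "bsb" already present; 6 new (b, s, d, d, u, b)
  "bsbudssub" → prefix "bsbudssu" already present; 1 new (b)
  "buusd" → prefix "b" already present; 4 new (u, u, s, d)
  "bdssdsb" → prefix "bdssdsb" already present; 0 new (none)
  "buusbsudsb" → prefix "buus" already present; 6 new (b, s, u, d, s, b)
  "bsbbbuub" → prefix "bsbb" already present; 4 new (b, u, u, b)
  "bsbbsdbubb" → prefix "bsbbsd" already present; 4 new (b, u, b, b)
  "bddusbuub" → prefix "bdd" already present; 6 new (u, s, b, u, u, b)
  "bsbbsdub" → prefix "bsbbsd" already present; 2 new (u, b)
  "dbds" → 4 new (d, b, d, s)
  "bdssduss" → prefix "bdssd" already present; 3 new (u, s, s)
  "bb" → prefix "bb" already present; 0 new (none)
Total nodes = 9 + 10 + 7 + 6 + 4 + 2 + 0 + 6 + 1 + 4 + 0 + 6 + 4 + 4 + 6 + 2 + 4 + 3 + 0 = 78

78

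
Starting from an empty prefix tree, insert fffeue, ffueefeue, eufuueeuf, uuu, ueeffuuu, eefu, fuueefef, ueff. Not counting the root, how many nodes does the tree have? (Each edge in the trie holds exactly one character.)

44

Trace insertions, counting only characters that open a new branch:
  "fffeue" → 6 new (f, f, f, e, u, e)
  "ffueefeue" → prefix "ff" already present; 7 new (u, e, e, f, e, u, e)
  "eufuueeuf" → 9 new (e, u, f, u, u, e, e, u, f)
  "uuu" → 3 new (u, u, u)
  "ueeffuuu" → prefix "u" already present; 7 new (e, e, f, f, u, u, u)
  "eefu" → prefix "e" already present; 3 new (e, f, u)
  "fuueefef" → prefix "f" already present; 7 new (u, u, e, e, f, e, f)
  "ueff" → prefix "ue" already present; 2 new (f, f)
Total nodes = 6 + 7 + 9 + 3 + 7 + 3 + 7 + 2 = 44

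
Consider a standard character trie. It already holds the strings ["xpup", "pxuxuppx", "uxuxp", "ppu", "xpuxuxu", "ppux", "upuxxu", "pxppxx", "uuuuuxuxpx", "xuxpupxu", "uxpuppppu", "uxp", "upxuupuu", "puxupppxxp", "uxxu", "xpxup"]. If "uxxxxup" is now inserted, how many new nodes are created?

"uxx" is already a path in the trie; the remaining "xxup" must be added.
New nodes needed: |"uxxxxup"| − 3 = 7 − 3 = 4.

4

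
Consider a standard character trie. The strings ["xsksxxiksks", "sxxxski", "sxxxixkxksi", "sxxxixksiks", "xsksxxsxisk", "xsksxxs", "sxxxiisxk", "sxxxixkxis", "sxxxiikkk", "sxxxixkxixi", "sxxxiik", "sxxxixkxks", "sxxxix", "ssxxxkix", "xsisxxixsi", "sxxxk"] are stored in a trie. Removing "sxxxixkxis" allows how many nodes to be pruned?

1

Walk "sxxxixkxis" from the leaf back toward the root, removing each node that no remaining word uses.
The suffix "s" (1 node) is used only by "sxxxixkxis"; the node for "sxxxixkxi" still has the child "x", so pruning stops there.
Nodes removed: 1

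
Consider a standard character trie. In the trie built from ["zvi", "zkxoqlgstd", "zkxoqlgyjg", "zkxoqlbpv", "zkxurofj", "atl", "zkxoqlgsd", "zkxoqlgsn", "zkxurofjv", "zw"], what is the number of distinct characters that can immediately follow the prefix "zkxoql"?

2

The children of the "zkxoql" node are the distinct next characters among strings starting with "zkxoql".
Characters that immediately follow "zkxoql" among the stored strings: {b, g}.
That node has 2 child edges.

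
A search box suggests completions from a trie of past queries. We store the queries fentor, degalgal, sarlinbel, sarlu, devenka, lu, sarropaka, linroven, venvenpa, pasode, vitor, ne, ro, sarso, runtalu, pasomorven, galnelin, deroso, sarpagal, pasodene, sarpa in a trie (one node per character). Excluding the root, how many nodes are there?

99

For each word, the new-node count is its length minus the longest prefix already in the trie:
  "fentor" → 6 new (f, e, n, t, o, r)
  "degalgal" → 8 new (d, e, g, a, l, g, a, l)
  "sarlinbel" → 9 new (s, a, r, l, i, n, b, e, l)
  "sarlu" → prefix "sarl" already present; 1 new (u)
  "devenka" → prefix "de" already present; 5 new (v, e, n, k, a)
  "lu" → 2 new (l, u)
  "sarropaka" → prefix "sar" already present; 6 new (r, o, p, a, k, a)
  "linroven" → prefix "l" already present; 7 new (i, n, r, o, v, e, n)
  "venvenpa" → 8 new (v, e, n, v, e, n, p, a)
  "pasode" → 6 new (p, a, s, o, d, e)
  "vitor" → prefix "v" already present; 4 new (i, t, o, r)
  "ne" → 2 new (n, e)
  "ro" → 2 new (r, o)
  "sarso" → prefix "sar" already present; 2 new (s, o)
  "runtalu" → prefix "r" already present; 6 new (u, n, t, a, l, u)
  "pasomorven" → prefix "paso" already present; 6 new (m, o, r, v, e, n)
  "galnelin" → 8 new (g, a, l, n, e, l, i, n)
  "deroso" → prefix "de" already present; 4 new (r, o, s, o)
  "sarpagal" → prefix "sar" already present; 5 new (p, a, g, a, l)
  "pasodene" → prefix "pasode" already present; 2 new (n, e)
  "sarpa" → prefix "sarpa" already present; 0 new (none)
Total nodes = 6 + 8 + 9 + 1 + 5 + 2 + 6 + 7 + 8 + 6 + 4 + 2 + 2 + 2 + 6 + 6 + 8 + 4 + 5 + 2 + 0 = 99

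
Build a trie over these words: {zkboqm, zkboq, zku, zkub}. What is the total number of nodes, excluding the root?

Trie structure (* marks end of a word):
(root)
└─ z
   └─ k
      ├─ b
      │  └─ o
      │     └─ q *
      │        └─ m *
      └─ u *
         └─ b *
Counting every labelled node above: 8.

8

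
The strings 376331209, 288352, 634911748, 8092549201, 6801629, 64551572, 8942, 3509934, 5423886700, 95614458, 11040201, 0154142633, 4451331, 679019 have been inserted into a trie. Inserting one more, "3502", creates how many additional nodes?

"350" is already a path in the trie; the remaining "2" must be added.
New nodes needed: |"3502"| − 3 = 4 − 3 = 1.

1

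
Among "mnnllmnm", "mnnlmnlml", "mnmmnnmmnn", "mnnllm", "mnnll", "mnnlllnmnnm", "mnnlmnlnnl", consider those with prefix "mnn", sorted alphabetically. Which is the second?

mnnlllnmnnm

DFS of the "mnn" subtree visits, in order: "mnnll", "mnnlllnmnnm", "mnnllm", "mnnllmnm", "mnnlmnlml", "mnnlmnlnnl"
The 2nd is mnnlllnmnnm.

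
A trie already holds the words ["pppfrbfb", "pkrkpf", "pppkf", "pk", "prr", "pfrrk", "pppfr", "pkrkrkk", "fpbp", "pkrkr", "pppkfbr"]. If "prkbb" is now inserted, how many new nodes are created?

3

Walking "prkbb" from the root, the first 2 characters ("pr") follow existing edges; "k" is the first miss.
New nodes needed: |"prkbb"| − 2 = 5 − 2 = 3.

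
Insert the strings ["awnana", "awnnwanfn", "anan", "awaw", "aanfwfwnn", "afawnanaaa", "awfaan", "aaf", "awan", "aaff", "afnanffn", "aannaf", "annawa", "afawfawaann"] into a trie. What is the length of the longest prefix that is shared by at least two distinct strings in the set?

4

The deepest shared node is where two words last agree before diverging.
e.g. "afawfawaann" and "afawnanaaa" share the prefix "afaw" of length 4; no pair shares a longer one.
Longest shared-prefix length: 4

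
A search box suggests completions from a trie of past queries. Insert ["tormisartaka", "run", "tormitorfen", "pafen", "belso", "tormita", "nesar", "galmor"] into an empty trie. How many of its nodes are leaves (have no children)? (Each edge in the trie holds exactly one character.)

Leaves are exactly the stored words that no other stored word extends.
Those words: "belso", "galmor", "nesar", "pafen", "run", "tormisartaka", "tormita", "tormitorfen"
Leaf count: 8

8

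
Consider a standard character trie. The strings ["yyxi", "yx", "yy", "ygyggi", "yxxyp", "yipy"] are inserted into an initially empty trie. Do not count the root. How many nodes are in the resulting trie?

16

For each word, the new-node count is its length minus the longest prefix already in the trie:
  "yyxi" → 4 new (y, y, x, i)
  "yx" → prefix "y" already present; 1 new (x)
  "yy" → prefix "yy" already present; 0 new (none)
  "ygyggi" → prefix "y" already present; 5 new (g, y, g, g, i)
  "yxxyp" → prefix "yx" already present; 3 new (x, y, p)
  "yipy" → prefix "y" already present; 3 new (i, p, y)
Total nodes = 4 + 1 + 0 + 5 + 3 + 3 = 16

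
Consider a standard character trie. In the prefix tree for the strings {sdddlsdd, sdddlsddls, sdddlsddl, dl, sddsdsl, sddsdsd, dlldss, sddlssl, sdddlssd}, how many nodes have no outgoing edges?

6

A leaf is a node with no children — equivalently, the end of a word that is not a proper prefix of any other stored word.
Those words: "dlldss", "sdddlsddls", "sdddlssd", "sddlssl", "sddsdsd", "sddsdsl"
Leaf count: 6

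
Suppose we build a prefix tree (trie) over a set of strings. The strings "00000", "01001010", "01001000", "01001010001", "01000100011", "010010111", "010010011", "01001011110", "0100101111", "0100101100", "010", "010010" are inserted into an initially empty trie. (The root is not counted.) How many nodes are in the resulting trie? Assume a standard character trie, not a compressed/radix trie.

Insert word by word; a character creates a node only if that edge doesn't already exist:
  "00000" → 5 new (0, 0, 0, 0, 0)
  "01001010" → prefix "0" already present; 7 new (1, 0, 0, 1, 0, 1, 0)
  "01001000" → prefix "010010" already present; 2 new (0, 0)
  "01001010001" → prefix "01001010" already present; 3 new (0, 0, 1)
  "01000100011" → prefix "0100" already present; 7 new (0, 1, 0, 0, 0, 1, 1)
  "010010111" → prefix "0100101" already present; 2 new (1, 1)
  "010010011" → prefix "0100100" already present; 2 new (1, 1)
  "01001011110" → prefix "010010111" already present; 2 new (1, 0)
  "0100101111" → prefix "0100101111" already present; 0 new (none)
  "0100101100" → prefix "01001011" already present; 2 new (0, 0)
  "010" → prefix "010" already present; 0 new (none)
  "010010" → prefix "010010" already present; 0 new (none)
Total nodes = 5 + 7 + 2 + 3 + 7 + 2 + 2 + 2 + 0 + 2 + 0 + 0 = 32

32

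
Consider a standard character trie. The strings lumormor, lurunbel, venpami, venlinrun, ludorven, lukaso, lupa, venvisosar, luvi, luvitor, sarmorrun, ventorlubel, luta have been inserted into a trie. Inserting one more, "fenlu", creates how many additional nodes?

"fenlu" shares no prefix with any stored word, so all 5 characters open new nodes.
5 − 0 = 5 new nodes.

5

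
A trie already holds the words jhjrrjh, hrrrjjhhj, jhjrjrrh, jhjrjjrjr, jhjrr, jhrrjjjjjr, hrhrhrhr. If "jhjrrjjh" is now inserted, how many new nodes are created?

The longest prefix of "jhjrrjjh" already in the trie is "jhjrrj" (length 6).
New nodes needed: |"jhjrrjjh"| − 6 = 8 − 6 = 2.

2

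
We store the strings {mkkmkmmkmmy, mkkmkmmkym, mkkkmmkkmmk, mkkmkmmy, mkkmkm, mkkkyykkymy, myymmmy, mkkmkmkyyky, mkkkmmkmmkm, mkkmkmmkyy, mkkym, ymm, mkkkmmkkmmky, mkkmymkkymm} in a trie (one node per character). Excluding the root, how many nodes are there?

58

For each word, the new-node count is its length minus the longest prefix already in the trie:
  "mkkmkmmkmmy" → 11 new (m, k, k, m, k, m, m, k, m, m, y)
  "mkkmkmmkym" → prefix "mkkmkmmk" already present; 2 new (y, m)
  "mkkkmmkkmmk" → prefix "mkk" already present; 8 new (k, m, m, k, k, m, m, k)
  "mkkmkmmy" → prefix "mkkmkmm" already present; 1 new (y)
  "mkkmkm" → prefix "mkkmkm" already present; 0 new (none)
  "mkkkyykkymy" → prefix "mkkk" already present; 7 new (y, y, k, k, y, m, y)
  "myymmmy" → prefix "m" already present; 6 new (y, y, m, m, m, y)
  "mkkmkmkyyky" → prefix "mkkmkm" already present; 5 new (k, y, y, k, y)
  "mkkkmmkmmkm" → prefix "mkkkmmk" already present; 4 new (m, m, k, m)
  "mkkmkmmkyy" → prefix "mkkmkmmky" already present; 1 new (y)
  "mkkym" → prefix "mkk" already present; 2 new (y, m)
  "ymm" → 3 new (y, m, m)
  "mkkkmmkkmmky" → prefix "mkkkmmkkmmk" already present; 1 new (y)
  "mkkmymkkymm" → prefix "mkkm" already present; 7 new (y, m, k, k, y, m, m)
Total nodes = 11 + 2 + 8 + 1 + 0 + 7 + 6 + 5 + 4 + 1 + 2 + 3 + 1 + 7 = 58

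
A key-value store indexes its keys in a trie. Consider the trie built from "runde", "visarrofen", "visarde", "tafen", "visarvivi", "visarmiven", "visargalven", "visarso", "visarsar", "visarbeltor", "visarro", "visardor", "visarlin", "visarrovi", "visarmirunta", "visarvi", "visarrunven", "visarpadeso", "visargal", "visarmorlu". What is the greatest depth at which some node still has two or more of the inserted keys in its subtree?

8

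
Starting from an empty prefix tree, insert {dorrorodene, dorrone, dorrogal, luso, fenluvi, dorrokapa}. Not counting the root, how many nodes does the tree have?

31

For each word, the new-node count is its length minus the longest prefix already in the trie:
  "dorrorodene" → 11 new (d, o, r, r, o, r, o, d, e, n, e)
  "dorrone" → prefix "dorro" already present; 2 new (n, e)
  "dorrogal" → prefix "dorro" already present; 3 new (g, a, l)
  "luso" → 4 new (l, u, s, o)
  "fenluvi" → 7 new (f, e, n, l, u, v, i)
  "dorrokapa" → prefix "dorro" already present; 4 new (k, a, p, a)
Total nodes = 11 + 2 + 3 + 4 + 7 + 4 = 31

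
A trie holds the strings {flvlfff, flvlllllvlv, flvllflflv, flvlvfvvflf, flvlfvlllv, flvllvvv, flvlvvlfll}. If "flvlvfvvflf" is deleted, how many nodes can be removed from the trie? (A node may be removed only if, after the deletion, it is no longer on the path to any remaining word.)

After clearing the end-marker at "flvlvfvvflf", prune upward until reaching a node still needed by another word.
The suffix "fvvflf" (6 nodes) is used only by "flvlvfvvflf"; the node for "flvlv" still has the child "v", so pruning stops there.
Nodes removed: 6

6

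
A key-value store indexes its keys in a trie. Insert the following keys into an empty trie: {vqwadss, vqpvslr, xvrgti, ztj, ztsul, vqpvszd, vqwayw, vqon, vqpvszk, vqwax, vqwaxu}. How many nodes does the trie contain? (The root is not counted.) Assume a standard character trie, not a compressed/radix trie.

Count nodes per top-level branch (shared prefixes stored once):
  'v'-branch (vqon, vqpvslr, vqpvszd, vqpvszk, vqwadss, vqwax, vqwaxu, vqwayw): 21 nodes
  'x'-branch (xvrgti): 6 nodes
  'z'-branch (ztj, ztsul): 6 nodes
Sum: 33

33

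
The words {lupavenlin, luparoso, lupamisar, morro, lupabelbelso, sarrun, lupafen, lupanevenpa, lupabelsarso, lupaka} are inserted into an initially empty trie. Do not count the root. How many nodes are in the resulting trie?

For each word, the new-node count is its length minus the longest prefix already in the trie:
  "lupavenlin" → 10 new (l, u, p, a, v, e, n, l, i, n)
  "luparoso" → prefix "lupa" already present; 4 new (r, o, s, o)
  "lupamisar" → prefix "lupa" already present; 5 new (m, i, s, a, r)
  "morro" → 5 new (m, o, r, r, o)
  "lupabelbelso" → prefix "lupa" already present; 8 new (b, e, l, b, e, l, s, o)
  "sarrun" → 6 new (s, a, r, r, u, n)
  "lupafen" → prefix "lupa" already present; 3 new (f, e, n)
  "lupanevenpa" → prefix "lupa" already present; 7 new (n, e, v, e, n, p, a)
  "lupabelsarso" → prefix "lupabel" already present; 5 new (s, a, r, s, o)
  "lupaka" → prefix "lupa" already present; 2 new (k, a)
Total nodes = 10 + 4 + 5 + 5 + 8 + 6 + 3 + 7 + 5 + 2 = 55

55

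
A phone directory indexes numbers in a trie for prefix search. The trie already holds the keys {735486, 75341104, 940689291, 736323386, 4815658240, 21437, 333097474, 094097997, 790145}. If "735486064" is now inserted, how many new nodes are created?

3

"735486" is already a path in the trie; the remaining "064" must be added.
Each of the 3 remaining characters creates one node.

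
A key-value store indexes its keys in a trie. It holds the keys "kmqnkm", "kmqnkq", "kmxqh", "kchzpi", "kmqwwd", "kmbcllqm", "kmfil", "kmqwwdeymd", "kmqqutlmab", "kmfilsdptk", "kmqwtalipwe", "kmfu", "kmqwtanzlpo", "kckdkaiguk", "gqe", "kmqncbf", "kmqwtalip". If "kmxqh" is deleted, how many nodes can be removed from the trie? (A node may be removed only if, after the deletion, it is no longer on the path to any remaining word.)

A node on "kmxqh"'s path can go only if nothing else ends at it or branches off below it.
The suffix "xqh" (3 nodes) is used only by "kmxqh"; the node for "km" still has the child "q", so pruning stops there.
Nodes removed: 3

3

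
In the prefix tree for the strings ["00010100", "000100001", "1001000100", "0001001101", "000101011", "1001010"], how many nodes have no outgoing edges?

Leaves are exactly the stored words that no other stored word extends.
Those words: "000100001", "0001001101", "00010100", "000101011", "1001000100", "1001010"
Leaf count: 6

6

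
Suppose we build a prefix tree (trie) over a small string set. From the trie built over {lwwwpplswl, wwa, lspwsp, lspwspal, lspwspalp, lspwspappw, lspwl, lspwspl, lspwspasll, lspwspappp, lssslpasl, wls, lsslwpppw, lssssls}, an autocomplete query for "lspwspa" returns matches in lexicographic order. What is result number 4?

Filter for "lspwspa…" and sort: "lspwspal", "lspwspalp", "lspwspappp", "lspwspappw", "lspwspasll"
The 4th is lspwspappw.

lspwspappw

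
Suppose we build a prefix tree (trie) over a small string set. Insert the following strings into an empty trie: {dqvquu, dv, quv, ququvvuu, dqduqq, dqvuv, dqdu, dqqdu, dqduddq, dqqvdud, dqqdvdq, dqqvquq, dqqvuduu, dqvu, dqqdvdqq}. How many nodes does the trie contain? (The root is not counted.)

43

Trace insertions, counting only characters that open a new branch:
  "dqvquu" → 6 new (d, q, v, q, u, u)
  "dv" → prefix "d" already present; 1 new (v)
  "quv" → 3 new (q, u, v)
  "ququvvuu" → prefix "qu" already present; 6 new (q, u, v, v, u, u)
  "dqduqq" → prefix "dq" already present; 4 new (d, u, q, q)
  "dqvuv" → prefix "dqv" already present; 2 new (u, v)
  "dqdu" → prefix "dqdu" already present; 0 new (none)
  "dqqdu" → prefix "dq" already present; 3 new (q, d, u)
  "dqduddq" → prefix "dqdu" already present; 3 new (d, d, q)
  "dqqvdud" → prefix "dqq" already present; 4 new (v, d, u, d)
  "dqqdvdq" → prefix "dqqd" already present; 3 new (v, d, q)
  "dqqvquq" → prefix "dqqv" already present; 3 new (q, u, q)
  "dqqvuduu" → prefix "dqqv" already present; 4 new (u, d, u, u)
  "dqvu" → prefix "dqvu" already present; 0 new (none)
  "dqqdvdqq" → prefix "dqqdvdq" already present; 1 new (q)
Total nodes = 6 + 1 + 3 + 6 + 4 + 2 + 0 + 3 + 3 + 4 + 3 + 3 + 4 + 0 + 1 = 43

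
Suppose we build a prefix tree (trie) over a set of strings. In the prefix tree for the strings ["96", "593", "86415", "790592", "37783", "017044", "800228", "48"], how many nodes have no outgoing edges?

A leaf is a node with no children — equivalently, the end of a word that is not a proper prefix of any other stored word.
Those words: "017044", "37783", "48", "593", "790592", "800228", "86415", "96"
Leaf count: 8

8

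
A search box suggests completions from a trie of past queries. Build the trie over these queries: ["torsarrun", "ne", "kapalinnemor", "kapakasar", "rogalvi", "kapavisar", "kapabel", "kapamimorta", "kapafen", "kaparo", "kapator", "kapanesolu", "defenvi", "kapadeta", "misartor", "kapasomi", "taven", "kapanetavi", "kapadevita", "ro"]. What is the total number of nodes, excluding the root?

Insert word by word; a character creates a node only if that edge doesn't already exist:
  "torsarrun" → 9 new (t, o, r, s, a, r, r, u, n)
  "ne" → 2 new (n, e)
  "kapalinnemor" → 12 new (k, a, p, a, l, i, n, n, e, m, o, r)
  "kapakasar" → prefix "kapa" already present; 5 new (k, a, s, a, r)
  "rogalvi" → 7 new (r, o, g, a, l, v, i)
  "kapavisar" → prefix "kapa" already present; 5 new (v, i, s, a, r)
  "kapabel" → prefix "kapa" already present; 3 new (b, e, l)
  "kapamimorta" → prefix "kapa" already present; 7 new (m, i, m, o, r, t, a)
  "kapafen" → prefix "kapa" already present; 3 new (f, e, n)
  "kaparo" → prefix "kapa" already present; 2 new (r, o)
  "kapator" → prefix "kapa" already present; 3 new (t, o, r)
  "kapanesolu" → prefix "kapa" already present; 6 new (n, e, s, o, l, u)
  "defenvi" → 7 new (d, e, f, e, n, v, i)
  "kapadeta" → prefix "kapa" already present; 4 new (d, e, t, a)
  "misartor" → 8 new (m, i, s, a, r, t, o, r)
  "kapasomi" → prefix "kapa" already present; 4 new (s, o, m, i)
  "taven" → prefix "t" already present; 4 new (a, v, e, n)
  "kapanetavi" → prefix "kapane" already present; 4 new (t, a, v, i)
  "kapadevita" → prefix "kapade" already present; 4 new (v, i, t, a)
  "ro" → prefix "ro" already present; 0 new (none)
Total nodes = 9 + 2 + 12 + 5 + 7 + 5 + 3 + 7 + 3 + 2 + 3 + 6 + 7 + 4 + 8 + 4 + 4 + 4 + 4 + 0 = 99

99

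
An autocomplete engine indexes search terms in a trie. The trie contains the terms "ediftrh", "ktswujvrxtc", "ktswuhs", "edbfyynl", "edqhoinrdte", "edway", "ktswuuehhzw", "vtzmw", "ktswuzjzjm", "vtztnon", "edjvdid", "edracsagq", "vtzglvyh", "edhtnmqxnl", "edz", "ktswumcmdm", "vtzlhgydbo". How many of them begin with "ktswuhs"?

1

Traverse to the node for "ktswuhs", then collect every word in that subtree.
Matches: "ktswuhs"
Count: 1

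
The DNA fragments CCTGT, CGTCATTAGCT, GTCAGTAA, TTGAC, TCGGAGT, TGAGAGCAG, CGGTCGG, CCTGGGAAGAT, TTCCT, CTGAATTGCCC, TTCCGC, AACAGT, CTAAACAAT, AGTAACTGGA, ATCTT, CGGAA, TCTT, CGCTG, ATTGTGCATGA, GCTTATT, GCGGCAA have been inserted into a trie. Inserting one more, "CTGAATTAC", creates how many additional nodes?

2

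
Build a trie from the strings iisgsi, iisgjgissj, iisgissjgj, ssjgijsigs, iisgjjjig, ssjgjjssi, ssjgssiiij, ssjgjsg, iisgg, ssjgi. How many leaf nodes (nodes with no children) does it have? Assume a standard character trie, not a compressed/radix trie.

9

Leaves are exactly the stored words that no other stored word extends.
Those words: "iisgg", "iisgissjgj", "iisgjgissj", "iisgjjjig", "iisgsi", "ssjgijsigs", "ssjgjjssi", "ssjgjsg", "ssjgssiiij"
Leaf count: 9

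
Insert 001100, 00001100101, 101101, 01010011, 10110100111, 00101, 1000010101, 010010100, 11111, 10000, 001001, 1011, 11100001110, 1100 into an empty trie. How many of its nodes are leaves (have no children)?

11

Leaves are exactly the stored words that no other stored word extends.
Those words: "00001100101", "001001", "00101", "001100", "010010100", "01010011", "1000010101", "10110100111", "1100", "11100001110", "11111"
Leaf count: 11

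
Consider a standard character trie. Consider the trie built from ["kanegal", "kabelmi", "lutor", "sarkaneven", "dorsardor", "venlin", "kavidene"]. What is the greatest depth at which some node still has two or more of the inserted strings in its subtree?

Look for the deepest trie node that still has at least two words in its subtree.
"kabelmi" and "kanegal" agree on "ka" (2 characters) before diverging; nothing deeper is shared.
Longest shared-prefix length: 2

2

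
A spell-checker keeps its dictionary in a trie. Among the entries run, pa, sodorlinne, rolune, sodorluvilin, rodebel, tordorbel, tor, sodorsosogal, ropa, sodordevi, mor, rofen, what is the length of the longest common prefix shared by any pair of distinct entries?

Look for the deepest trie node that still has at least two words in its subtree.
e.g. "sodorlinne" and "sodorluvilin" share the prefix "sodorl" of length 6; no pair shares a longer one.
Longest shared-prefix length: 6

6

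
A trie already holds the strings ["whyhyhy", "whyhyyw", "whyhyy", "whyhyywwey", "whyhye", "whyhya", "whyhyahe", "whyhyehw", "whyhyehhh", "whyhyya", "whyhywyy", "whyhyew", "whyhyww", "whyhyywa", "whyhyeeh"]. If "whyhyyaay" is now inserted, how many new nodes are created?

Walking "whyhyyaay" from the root, the first 7 characters ("whyhyya") follow existing edges; "a" is the first miss.
New nodes needed: |"whyhyyaay"| − 7 = 9 − 7 = 2.

2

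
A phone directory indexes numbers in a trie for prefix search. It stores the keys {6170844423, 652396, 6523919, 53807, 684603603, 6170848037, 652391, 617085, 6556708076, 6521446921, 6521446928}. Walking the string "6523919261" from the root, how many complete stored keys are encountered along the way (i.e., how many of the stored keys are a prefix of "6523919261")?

2

Traverse "6523919261" character by character; count nodes along the way that are marked as word ends.
Prefixes of the query that are stored words: "652391", "6523919"
Count: 2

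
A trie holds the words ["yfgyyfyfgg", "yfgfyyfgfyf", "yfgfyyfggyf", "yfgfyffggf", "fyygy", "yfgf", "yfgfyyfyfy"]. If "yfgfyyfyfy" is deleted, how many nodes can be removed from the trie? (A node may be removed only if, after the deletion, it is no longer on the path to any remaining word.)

3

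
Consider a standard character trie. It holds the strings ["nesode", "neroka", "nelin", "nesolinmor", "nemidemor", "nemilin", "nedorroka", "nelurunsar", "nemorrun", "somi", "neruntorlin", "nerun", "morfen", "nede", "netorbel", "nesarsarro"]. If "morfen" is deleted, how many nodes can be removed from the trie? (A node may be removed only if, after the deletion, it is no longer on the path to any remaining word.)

6

After clearing the end-marker at "morfen", prune upward until reaching a node still needed by another word.
No other word shares any prefix with "morfen", so all 6 of its nodes go.
Nodes removed: 6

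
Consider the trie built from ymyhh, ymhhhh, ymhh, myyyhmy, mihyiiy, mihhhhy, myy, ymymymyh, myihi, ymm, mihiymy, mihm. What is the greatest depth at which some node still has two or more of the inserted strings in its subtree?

Look for the deepest trie node that still has at least two words in its subtree.
"ymhh" and "ymhhhh" agree on "ymhh" (4 characters) before diverging; nothing deeper is shared.
Longest shared-prefix length: 4

4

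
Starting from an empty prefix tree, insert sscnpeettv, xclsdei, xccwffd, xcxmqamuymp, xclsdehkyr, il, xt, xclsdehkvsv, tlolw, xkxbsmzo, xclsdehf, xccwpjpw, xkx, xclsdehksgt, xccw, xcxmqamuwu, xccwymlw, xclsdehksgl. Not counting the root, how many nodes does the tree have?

68

Insert word by word; a character creates a node only if that edge doesn't already exist:
  "sscnpeettv" → 10 new (s, s, c, n, p, e, e, t, t, v)
  "xclsdei" → 7 new (x, c, l, s, d, e, i)
  "xccwffd" → prefix "xc" already present; 5 new (c, w, f, f, d)
  "xcxmqamuymp" → prefix "xc" already present; 9 new (x, m, q, a, m, u, y, m, p)
  "xclsdehkyr" → prefix "xclsde" already present; 4 new (h, k, y, r)
  "il" → 2 new (i, l)
  "xt" → prefix "x" already present; 1 new (t)
  "xclsdehkvsv" → prefix "xclsdehk" already present; 3 new (v, s, v)
  "tlolw" → 5 new (t, l, o, l, w)
  "xkxbsmzo" → prefix "x" already present; 7 new (k, x, b, s, m, z, o)
  "xclsdehf" → prefix "xclsdeh" already present; 1 new (f)
  "xccwpjpw" → prefix "xccw" already present; 4 new (p, j, p, w)
  "xkx" → prefix "xkx" already present; 0 new (none)
  "xclsdehksgt" → prefix "xclsdehk" already present; 3 new (s, g, t)
  "xccw" → prefix "xccw" already present; 0 new (none)
  "xcxmqamuwu" → prefix "xcxmqamu" already present; 2 new (w, u)
  "xccwymlw" → prefix "xccw" already present; 4 new (y, m, l, w)
  "xclsdehksgl" → prefix "xclsdehksg" already present; 1 new (l)
Total nodes = 10 + 7 + 5 + 9 + 4 + 2 + 1 + 3 + 5 + 7 + 1 + 4 + 0 + 3 + 0 + 2 + 4 + 1 = 68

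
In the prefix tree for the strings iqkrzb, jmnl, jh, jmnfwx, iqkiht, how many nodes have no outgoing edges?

A leaf is a node with no children — equivalently, the end of a word that is not a proper prefix of any other stored word.
Those words: "iqkiht", "iqkrzb", "jh", "jmnfwx", "jmnl"
Leaf count: 5

5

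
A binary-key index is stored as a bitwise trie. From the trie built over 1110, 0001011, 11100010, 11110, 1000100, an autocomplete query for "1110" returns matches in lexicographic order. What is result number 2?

11100010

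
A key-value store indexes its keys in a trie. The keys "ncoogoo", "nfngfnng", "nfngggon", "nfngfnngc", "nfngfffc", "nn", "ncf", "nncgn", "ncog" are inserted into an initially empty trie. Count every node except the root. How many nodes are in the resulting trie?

For each word, the new-node count is its length minus the longest prefix already in the trie:
  "ncoogoo" → 7 new (n, c, o, o, g, o, o)
  "nfngfnng" → prefix "n" already present; 7 new (f, n, g, f, n, n, g)
  "nfngggon" → prefix "nfng" already present; 4 new (g, g, o, n)
  "nfngfnngc" → prefix "nfngfnng" already present; 1 new (c)
  "nfngfffc" → prefix "nfngf" already present; 3 new (f, f, c)
  "nn" → prefix "n" already present; 1 new (n)
  "ncf" → prefix "nc" already present; 1 new (f)
  "nncgn" → prefix "nn" already present; 3 new (c, g, n)
  "ncog" → prefix "nco" already present; 1 new (g)
Total nodes = 7 + 7 + 4 + 1 + 3 + 1 + 1 + 3 + 1 = 28

28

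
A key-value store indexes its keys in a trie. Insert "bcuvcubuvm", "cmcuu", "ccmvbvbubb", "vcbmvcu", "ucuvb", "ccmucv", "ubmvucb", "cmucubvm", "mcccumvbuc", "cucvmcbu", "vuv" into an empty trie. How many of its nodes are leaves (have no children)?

A leaf is a node with no children — equivalently, the end of a word that is not a proper prefix of any other stored word.
Those words: "bcuvcubuvm", "ccmucv", "ccmvbvbubb", "cmcuu", "cmucubvm", "cucvmcbu", "mcccumvbuc", "ubmvucb", "ucuvb", "vcbmvcu", "vuv"
Leaf count: 11

11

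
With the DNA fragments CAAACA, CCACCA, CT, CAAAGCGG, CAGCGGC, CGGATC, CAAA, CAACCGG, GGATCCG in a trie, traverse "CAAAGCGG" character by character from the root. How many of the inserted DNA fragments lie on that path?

2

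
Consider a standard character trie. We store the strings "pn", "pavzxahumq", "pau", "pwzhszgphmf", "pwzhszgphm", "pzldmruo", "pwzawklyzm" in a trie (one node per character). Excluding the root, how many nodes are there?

Trace insertions, counting only characters that open a new branch:
  "pn" → 2 new (p, n)
  "pavzxahumq" → prefix "p" already present; 9 new (a, v, z, x, a, h, u, m, q)
  "pau" → prefix "pa" already present; 1 new (u)
  "pwzhszgphmf" → prefix "p" already present; 10 new (w, z, h, s, z, g, p, h, m, f)
  "pwzhszgphm" → prefix "pwzhszgphm" already present; 0 new (none)
  "pzldmruo" → prefix "p" already present; 7 new (z, l, d, m, r, u, o)
  "pwzawklyzm" → prefix "pwz" already present; 7 new (a, w, k, l, y, z, m)
Total nodes = 2 + 9 + 1 + 10 + 0 + 7 + 7 = 36

36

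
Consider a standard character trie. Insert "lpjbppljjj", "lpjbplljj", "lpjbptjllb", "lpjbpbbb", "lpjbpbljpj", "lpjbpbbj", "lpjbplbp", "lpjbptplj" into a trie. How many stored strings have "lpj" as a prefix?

Filter for entries beginning with "lpj":
Matches: "lpjbpbbb", "lpjbpbbj", "lpjbpbljpj", "lpjbplbp", "lpjbplljj", "lpjbppljjj", "lpjbptjllb", "lpjbptplj"
Count: 8

8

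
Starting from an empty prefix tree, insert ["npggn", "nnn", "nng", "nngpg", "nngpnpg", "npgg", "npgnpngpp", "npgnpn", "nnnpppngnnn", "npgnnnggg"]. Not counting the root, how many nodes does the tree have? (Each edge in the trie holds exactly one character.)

32

Insert word by word; a character creates a node only if that edge doesn't already exist:
  "npggn" → 5 new (n, p, g, g, n)
  "nnn" → prefix "n" already present; 2 new (n, n)
  "nng" → prefix "nn" already present; 1 new (g)
  "nngpg" → prefix "nng" already present; 2 new (p, g)
  "nngpnpg" → prefix "nngp" already present; 3 new (n, p, g)
  "npgg" → prefix "npgg" already present; 0 new (none)
  "npgnpngpp" → prefix "npg" already present; 6 new (n, p, n, g, p, p)
  "npgnpn" → prefix "npgnpn" already present; 0 new (none)
  "nnnpppngnnn" → prefix "nnn" already present; 8 new (p, p, p, n, g, n, n, n)
  "npgnnnggg" → prefix "npgn" already present; 5 new (n, n, g, g, g)
Total nodes = 5 + 2 + 1 + 2 + 3 + 0 + 6 + 0 + 8 + 5 = 32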